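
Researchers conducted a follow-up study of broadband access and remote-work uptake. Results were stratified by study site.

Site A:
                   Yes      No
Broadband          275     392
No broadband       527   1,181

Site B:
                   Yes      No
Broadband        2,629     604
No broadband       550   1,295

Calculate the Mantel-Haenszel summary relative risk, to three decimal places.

2.314

RR_MH = Σ(aᵢ·n₀ᵢ/nᵢ) / Σ(cᵢ·n₁ᵢ/nᵢ), with n₁ᵢ = aᵢ+bᵢ (exposed), n₀ᵢ = cᵢ+dᵢ (unexposed), nᵢ = n₁ᵢ+n₀ᵢ.
Stratum 1 (Site A): n₁ = 667, n₀ = 1708, n = 2375; a·n₀/n = 275·1708/2375 = 197.7684; c·n₁/n = 527·667/2375 = 148.0038
Stratum 2 (Site B): n₁ = 3233, n₀ = 1845, n = 5078; a·n₀/n = 2629·1845/5078 = 955.1999; c·n₁/n = 550·3233/5078 = 350.1674
RR_MH = (197.7684 + 955.1999) / (148.0038 + 350.1674) = 1152.9683 / 498.1712 = 2.31440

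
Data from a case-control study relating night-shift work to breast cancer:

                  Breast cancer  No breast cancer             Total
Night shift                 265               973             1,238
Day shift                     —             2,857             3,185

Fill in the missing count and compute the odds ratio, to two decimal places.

2.37

The missing cell is in the unexposed row: 3185 − 2857 = 328.
So a = 265, b = 973, c = 328, d = 2857.
OR = (a·d)/(b·c) = (265 × 2857) / (973 × 328) = 757105 / 319144 = 2.37230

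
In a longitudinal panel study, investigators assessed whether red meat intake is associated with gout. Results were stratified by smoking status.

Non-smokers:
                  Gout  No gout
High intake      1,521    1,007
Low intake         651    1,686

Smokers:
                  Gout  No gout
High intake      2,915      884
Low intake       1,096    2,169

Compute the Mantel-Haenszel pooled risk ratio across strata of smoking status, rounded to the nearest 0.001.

RR_MH = Σ(aᵢ·n₀ᵢ/nᵢ) / Σ(cᵢ·n₁ᵢ/nᵢ), with n₁ᵢ = aᵢ+bᵢ (exposed), n₀ᵢ = cᵢ+dᵢ (unexposed), nᵢ = n₁ᵢ+n₀ᵢ.
Stratum 1 (Non-smokers): n₁ = 2528, n₀ = 2337, n = 4865; a·n₀/n = 1521·2337/4865 = 730.6428; c·n₁/n = 651·2528/4865 = 338.2791
Stratum 2 (Smokers): n₁ = 3799, n₀ = 3265, n = 7064; a·n₀/n = 2915·3265/7064 = 1347.3209; c·n₁/n = 1096·3799/7064 = 589.4258
RR_MH = (730.6428 + 1347.3209) / (338.2791 + 589.4258) = 2077.9637 / 927.7050 = 2.23990

2.240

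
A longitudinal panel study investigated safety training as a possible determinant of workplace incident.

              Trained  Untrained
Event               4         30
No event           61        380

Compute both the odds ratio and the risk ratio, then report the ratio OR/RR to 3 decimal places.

0.988

Reading the table with exposure as columns: a = 4 (Trained, case), b = 61 (Trained, non-case), c = 30 (Untrained, case), d = 380.
OR = (4·380)/(61·30) = 1520/1830 = 0.83060
Risk in exposed = 4/65 = 0.06154; risk in unexposed = 30/410 = 0.07317; RR = 0.84103
OR/RR = 0.83060 / 0.84103 = 0.98760
The outcome is rare in both groups, so OR ≈ RR (ratio near 1).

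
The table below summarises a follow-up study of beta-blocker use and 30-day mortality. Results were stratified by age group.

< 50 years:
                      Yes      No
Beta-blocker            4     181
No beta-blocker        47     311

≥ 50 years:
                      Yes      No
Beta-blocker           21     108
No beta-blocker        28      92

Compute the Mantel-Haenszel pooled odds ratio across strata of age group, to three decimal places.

OR_MH = Σ(aᵢdᵢ/nᵢ) / Σ(bᵢcᵢ/nᵢ), where nᵢ is the stratum total.
Stratum 1 (< 50 years): n = 543; a·d/n = 4·311/543 = 2.2910; b·c/n = 181·47/543 = 15.6667
Stratum 2 (≥ 50 years): n = 249; a·d/n = 21·92/249 = 7.7590; b·c/n = 108·28/249 = 12.1446
OR_MH = (2.2910 + 7.7590) / (15.6667 + 12.1446) = 10.0500 / 27.8112 = 0.36137

0.361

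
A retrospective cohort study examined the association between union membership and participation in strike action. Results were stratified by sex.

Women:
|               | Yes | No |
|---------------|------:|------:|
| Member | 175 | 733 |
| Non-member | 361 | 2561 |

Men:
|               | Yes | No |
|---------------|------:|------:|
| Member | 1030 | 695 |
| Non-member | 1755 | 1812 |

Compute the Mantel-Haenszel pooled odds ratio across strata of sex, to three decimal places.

1.568

OR_MH = Σ(aᵢdᵢ/nᵢ) / Σ(bᵢcᵢ/nᵢ), where nᵢ is the stratum total.
Stratum 1 (Women): n = 3830; a·d/n = 175·2561/3830 = 117.0170; b·c/n = 733·361/3830 = 69.0896
Stratum 2 (Men): n = 5292; a·d/n = 1030·1812/5292 = 352.6757; b·c/n = 695·1755/5292 = 230.4847
OR_MH = (117.0170 + 352.6757) / (69.0896 + 230.4847) = 469.6927 / 299.5743 = 1.56787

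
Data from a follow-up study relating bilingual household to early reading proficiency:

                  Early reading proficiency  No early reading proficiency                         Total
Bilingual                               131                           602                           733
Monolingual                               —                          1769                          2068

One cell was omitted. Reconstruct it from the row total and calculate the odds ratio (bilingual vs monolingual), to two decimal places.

The missing cell is in the unexposed row: 2068 − 1769 = 299.
So a = 131, b = 602, c = 299, d = 1769.
OR = (a·d)/(b·c) = (131 × 1769) / (602 × 299) = 231739 / 179998 = 1.28745

1.29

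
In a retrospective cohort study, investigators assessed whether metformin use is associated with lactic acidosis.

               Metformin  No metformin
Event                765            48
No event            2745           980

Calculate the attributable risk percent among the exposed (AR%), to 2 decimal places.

Reading the table with exposure as columns: a = 765 (Metformin, case), b = 2745 (Metformin, non-case), c = 48 (No metformin, case), d = 980.
Risk in exposed = 765/3510 = 0.21795; risk in unexposed = 48/1028 = 0.04669.
RR = 0.21795/0.04669 = 4.66774
AR% = (RR − 1)/RR × 100 = (4.66774 − 1)/4.66774 × 100 = 78.5763%

78.58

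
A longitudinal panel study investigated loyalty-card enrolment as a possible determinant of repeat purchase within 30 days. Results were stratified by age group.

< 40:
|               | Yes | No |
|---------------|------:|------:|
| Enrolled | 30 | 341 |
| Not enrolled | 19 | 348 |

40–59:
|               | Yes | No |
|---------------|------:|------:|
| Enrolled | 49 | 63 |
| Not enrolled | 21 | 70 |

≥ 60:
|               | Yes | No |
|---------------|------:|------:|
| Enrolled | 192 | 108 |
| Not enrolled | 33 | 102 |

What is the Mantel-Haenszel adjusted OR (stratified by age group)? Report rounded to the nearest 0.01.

3.24

OR_MH = Σ(aᵢdᵢ/nᵢ) / Σ(bᵢcᵢ/nᵢ), where nᵢ is the stratum total.
Stratum 1 (< 40): n = 738; a·d/n = 30·348/738 = 14.1463; b·c/n = 341·19/738 = 8.7791
Stratum 2 (40–59): n = 203; a·d/n = 49·70/203 = 16.8966; b·c/n = 63·21/203 = 6.5172
Stratum 3 (≥ 60): n = 435; a·d/n = 192·102/435 = 45.0207; b·c/n = 108·33/435 = 8.1931
OR_MH = (14.1463 + 16.8966 + 45.0207) / (8.7791 + 6.5172 + 8.1931) = 76.0636 / 23.4895 = 3.23820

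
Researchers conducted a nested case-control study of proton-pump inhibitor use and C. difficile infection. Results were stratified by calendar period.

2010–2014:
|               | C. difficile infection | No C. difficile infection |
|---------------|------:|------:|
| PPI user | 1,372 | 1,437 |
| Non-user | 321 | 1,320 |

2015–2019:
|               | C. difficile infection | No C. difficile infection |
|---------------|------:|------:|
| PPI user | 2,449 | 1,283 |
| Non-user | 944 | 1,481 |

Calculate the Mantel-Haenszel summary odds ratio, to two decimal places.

3.32

OR_MH = Σ(aᵢdᵢ/nᵢ) / Σ(bᵢcᵢ/nᵢ), where nᵢ is the stratum total.
Stratum 1 (2010–2014): n = 4450; a·d/n = 1372·1320/4450 = 406.9753; b·c/n = 1437·321/4450 = 103.6578
Stratum 2 (2015–2019): n = 6157; a·d/n = 2449·1481/6157 = 589.0806; b·c/n = 1283·944/6157 = 196.7114
OR_MH = (406.9753 + 589.0806) / (103.6578 + 196.7114) = 996.0558 / 300.3691 = 3.31611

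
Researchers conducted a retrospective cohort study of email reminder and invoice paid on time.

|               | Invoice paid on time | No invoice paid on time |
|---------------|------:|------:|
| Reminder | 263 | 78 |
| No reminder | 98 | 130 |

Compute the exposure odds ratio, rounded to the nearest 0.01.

4.47

Cells: a = 263, b = 78, c = 98, d = 130.
OR = (a·d)/(b·c) = (263 × 130) / (78 × 98) = 34190 / 7644 = 4.47279
The odds of invoice paid on time are about 4.47 times as high in the reminder group.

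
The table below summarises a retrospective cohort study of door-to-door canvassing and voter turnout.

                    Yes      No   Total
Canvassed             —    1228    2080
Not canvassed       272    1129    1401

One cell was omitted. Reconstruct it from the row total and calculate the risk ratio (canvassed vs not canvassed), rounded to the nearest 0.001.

2.110

The missing cell is in the exposed row: 2080 − 1228 = 852.
So a = 852, b = 1228, c = 272, d = 1129.
RR = [a/(a+b)] / [c/(c+d)] = (852/2080) / (272/1401) = 0.40962/0.19415 = 2.10982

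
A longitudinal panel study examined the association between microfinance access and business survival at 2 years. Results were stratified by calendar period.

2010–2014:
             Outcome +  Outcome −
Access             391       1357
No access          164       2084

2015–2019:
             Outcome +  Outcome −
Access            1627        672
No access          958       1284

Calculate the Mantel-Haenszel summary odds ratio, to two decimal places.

OR_MH = Σ(aᵢdᵢ/nᵢ) / Σ(bᵢcᵢ/nᵢ), where nᵢ is the stratum total.
Stratum 1 (2010–2014): n = 3996; a·d/n = 391·2084/3996 = 203.9149; b·c/n = 1357·164/3996 = 55.6927
Stratum 2 (2015–2019): n = 4541; a·d/n = 1627·1284/4541 = 460.0458; b·c/n = 672·958/4541 = 141.7697
OR_MH = (203.9149 + 460.0458) / (55.6927 + 141.7697) = 663.9607 / 197.4623 = 3.36247

3.36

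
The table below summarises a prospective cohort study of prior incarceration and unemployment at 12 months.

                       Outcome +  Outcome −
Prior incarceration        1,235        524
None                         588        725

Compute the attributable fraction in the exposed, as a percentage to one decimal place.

36.2

Cells: a = 1235, b = 524, c = 588, d = 725.
Risk in exposed = 1235/1759 = 0.70210; risk in unexposed = 588/1313 = 0.44783.
RR = 0.70210/0.44783 = 1.56779
AR% = (RR − 1)/RR × 100 = (1.56779 − 1)/1.56779 × 100 = 36.2160%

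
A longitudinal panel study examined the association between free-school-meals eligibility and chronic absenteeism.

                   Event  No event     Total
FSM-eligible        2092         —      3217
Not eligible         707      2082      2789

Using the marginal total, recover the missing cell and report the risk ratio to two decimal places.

2.57

The missing cell is in the exposed row: 3217 − 2092 = 1125.
So a = 2092, b = 1125, c = 707, d = 2082.
RR = [a/(a+b)] / [c/(c+d)] = (2092/3217) / (707/2789) = 0.65030/0.25350 = 2.56531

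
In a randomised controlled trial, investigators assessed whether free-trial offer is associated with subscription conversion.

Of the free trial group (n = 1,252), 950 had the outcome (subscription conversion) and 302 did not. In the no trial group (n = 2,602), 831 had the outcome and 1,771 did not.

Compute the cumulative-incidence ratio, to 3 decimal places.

2.376

From the description: a = 950, b = 302, c = 831, d = 1771.
Risk in exposed = 950/1252 = 0.75879; risk in unexposed = 831/2602 = 0.31937.
RR = 0.75879 / 0.31937 = 2.37589
The risk among the exposed is 2.38 times that among the unexposed.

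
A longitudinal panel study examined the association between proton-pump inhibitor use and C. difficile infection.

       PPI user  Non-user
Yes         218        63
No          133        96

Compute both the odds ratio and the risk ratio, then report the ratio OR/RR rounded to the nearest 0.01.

Reading the table with exposure as columns: a = 218 (PPI user, case), b = 133 (PPI user, non-case), c = 63 (Non-user, case), d = 96.
OR = (218·96)/(133·63) = 20928/8379 = 2.49767
Risk in exposed = 218/351 = 0.62108; risk in unexposed = 63/159 = 0.39623; RR = 1.56749
OR/RR = 2.49767 / 1.56749 = 1.59342
The outcome is not rare, so the OR lies further from 1 than the RR.

1.59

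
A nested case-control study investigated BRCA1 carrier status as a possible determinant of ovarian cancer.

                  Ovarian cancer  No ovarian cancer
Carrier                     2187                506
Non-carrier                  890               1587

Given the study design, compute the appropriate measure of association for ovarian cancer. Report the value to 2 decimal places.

Cells: a = 2187, b = 506, c = 890, d = 1587.
This is a nested case-control study: participants were sampled on outcome status, so risks in the source population cannot be estimated directly — relative risk is not valid here. The odds ratio is the appropriate measure.
OR = (a·d)/(b·c) = (2187 × 1587) / (506 × 890) = 3470769 / 450340 = 7.70700

7.71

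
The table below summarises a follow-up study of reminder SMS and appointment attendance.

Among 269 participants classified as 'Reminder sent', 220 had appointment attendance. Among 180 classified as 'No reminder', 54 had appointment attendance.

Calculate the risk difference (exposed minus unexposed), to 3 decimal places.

0.518

From the description: a = 220, b = 49, c = 54, d = 126.
Risk in exposed = 220/269 = 0.817844; risk in unexposed = 54/180 = 0.300000.
Risk difference = 0.817844 − 0.300000 = 0.517844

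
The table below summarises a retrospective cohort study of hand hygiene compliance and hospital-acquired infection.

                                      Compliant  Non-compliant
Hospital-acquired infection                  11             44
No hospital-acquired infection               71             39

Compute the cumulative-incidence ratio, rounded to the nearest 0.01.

0.25

Reading the table with exposure as columns: a = 11 (Compliant, case), b = 71 (Compliant, non-case), c = 44 (Non-compliant, case), d = 39.
Risk in exposed = 11/82 = 0.13415; risk in unexposed = 44/83 = 0.53012.
RR = 0.13415 / 0.53012 = 0.25305
The risk is 75% lower among the exposed than among the unexposed.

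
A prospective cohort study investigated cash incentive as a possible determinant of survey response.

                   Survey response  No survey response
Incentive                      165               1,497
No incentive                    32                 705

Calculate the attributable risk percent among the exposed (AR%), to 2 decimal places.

56.26

Cells: a = 165, b = 1497, c = 32, d = 705.
Risk in exposed = 165/1662 = 0.09928; risk in unexposed = 32/737 = 0.04342.
RR = 0.09928/0.04342 = 2.28650
AR% = (RR − 1)/RR × 100 = (2.28650 − 1)/2.28650 × 100 = 56.2650%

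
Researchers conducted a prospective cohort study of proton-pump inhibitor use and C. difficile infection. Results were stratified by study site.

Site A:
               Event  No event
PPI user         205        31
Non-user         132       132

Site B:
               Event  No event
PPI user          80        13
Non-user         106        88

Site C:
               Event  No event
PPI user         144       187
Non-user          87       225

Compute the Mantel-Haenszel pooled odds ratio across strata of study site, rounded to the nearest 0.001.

OR_MH = Σ(aᵢdᵢ/nᵢ) / Σ(bᵢcᵢ/nᵢ), where nᵢ is the stratum total.
Stratum 1 (Site A): n = 500; a·d/n = 205·132/500 = 54.1200; b·c/n = 31·132/500 = 8.1840
Stratum 2 (Site B): n = 287; a·d/n = 80·88/287 = 24.5296; b·c/n = 13·106/287 = 4.8014
Stratum 3 (Site C): n = 643; a·d/n = 144·225/643 = 50.3888; b·c/n = 187·87/643 = 25.3017
OR_MH = (54.1200 + 24.5296 + 50.3888) / (8.1840 + 4.8014 + 25.3017) = 129.0384 / 38.2871 = 3.37028

3.370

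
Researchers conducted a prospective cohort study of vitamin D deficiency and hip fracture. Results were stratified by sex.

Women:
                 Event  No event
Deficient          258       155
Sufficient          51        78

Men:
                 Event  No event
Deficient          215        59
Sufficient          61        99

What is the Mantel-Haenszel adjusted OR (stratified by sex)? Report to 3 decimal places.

3.767

OR_MH = Σ(aᵢdᵢ/nᵢ) / Σ(bᵢcᵢ/nᵢ), where nᵢ is the stratum total.
Stratum 1 (Women): n = 542; a·d/n = 258·78/542 = 37.1292; b·c/n = 155·51/542 = 14.5849
Stratum 2 (Men): n = 434; a·d/n = 215·99/434 = 49.0438; b·c/n = 59·61/434 = 8.2926
OR_MH = (37.1292 + 49.0438) / (14.5849 + 8.2926) = 86.1729 / 22.8775 = 3.76671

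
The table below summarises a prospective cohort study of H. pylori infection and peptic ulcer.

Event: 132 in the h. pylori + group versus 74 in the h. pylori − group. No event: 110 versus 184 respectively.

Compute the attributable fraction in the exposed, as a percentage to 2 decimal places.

47.42

From the description: a = 132, b = 110, c = 74, d = 184.
Risk in exposed = 132/242 = 0.54545; risk in unexposed = 74/258 = 0.28682.
RR = 0.54545/0.28682 = 1.90172
AR% = (RR − 1)/RR × 100 = (1.90172 − 1)/1.90172 × 100 = 47.4160%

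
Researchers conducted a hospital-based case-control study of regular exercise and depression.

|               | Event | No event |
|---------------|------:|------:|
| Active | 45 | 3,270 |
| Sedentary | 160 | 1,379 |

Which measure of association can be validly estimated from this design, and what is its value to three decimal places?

0.119

Cells: a = 45, b = 3270, c = 160, d = 1379.
This is a hospital-based case-control study: participants were sampled on outcome status, so risks in the source population cannot be estimated directly — relative risk is not valid here. The odds ratio is the appropriate measure.
OR = (a·d)/(b·c) = (45 × 1379) / (3270 × 160) = 62055 / 523200 = 0.11861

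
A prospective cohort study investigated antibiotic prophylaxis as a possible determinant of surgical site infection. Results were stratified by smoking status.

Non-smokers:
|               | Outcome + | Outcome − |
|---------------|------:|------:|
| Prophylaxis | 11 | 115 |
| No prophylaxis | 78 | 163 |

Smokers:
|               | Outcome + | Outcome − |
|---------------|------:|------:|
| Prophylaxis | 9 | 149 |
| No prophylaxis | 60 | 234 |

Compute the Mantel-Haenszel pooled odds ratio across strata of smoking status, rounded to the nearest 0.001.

0.216

OR_MH = Σ(aᵢdᵢ/nᵢ) / Σ(bᵢcᵢ/nᵢ), where nᵢ is the stratum total.
Stratum 1 (Non-smokers): n = 367; a·d/n = 11·163/367 = 4.8856; b·c/n = 115·78/367 = 24.4414
Stratum 2 (Smokers): n = 452; a·d/n = 9·234/452 = 4.6593; b·c/n = 149·60/452 = 19.7788
OR_MH = (4.8856 + 4.6593) / (24.4414 + 19.7788) = 9.5449 / 44.2202 = 0.21585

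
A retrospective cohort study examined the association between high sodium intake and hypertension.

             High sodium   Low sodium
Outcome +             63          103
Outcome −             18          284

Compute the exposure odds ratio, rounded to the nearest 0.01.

9.65

Reading the table with exposure as columns: a = 63 (High sodium, case), b = 18 (High sodium, non-case), c = 103 (Low sodium, case), d = 284.
OR = (a·d)/(b·c) = (63 × 284) / (18 × 103) = 17892 / 1854 = 9.65049
The odds of hypertension are about 9.65 times as high in the high sodium group.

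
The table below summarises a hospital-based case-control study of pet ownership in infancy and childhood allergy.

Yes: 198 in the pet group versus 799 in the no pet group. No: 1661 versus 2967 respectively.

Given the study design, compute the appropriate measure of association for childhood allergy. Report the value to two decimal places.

0.44

From the description: a = 198, b = 1661, c = 799, d = 2967.
This is a hospital-based case-control study: participants were sampled on outcome status, so risks in the source population cannot be estimated directly — relative risk is not valid here. The odds ratio is the appropriate measure.
OR = (a·d)/(b·c) = (198 × 2967) / (1661 × 799) = 587466 / 1327139 = 0.44266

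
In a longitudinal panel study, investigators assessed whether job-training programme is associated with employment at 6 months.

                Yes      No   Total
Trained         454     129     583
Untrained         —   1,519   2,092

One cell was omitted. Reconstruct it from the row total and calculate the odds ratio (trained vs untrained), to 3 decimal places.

The missing cell is in the unexposed row: 2092 − 1519 = 573.
So a = 454, b = 129, c = 573, d = 1519.
OR = (a·d)/(b·c) = (454 × 1519) / (129 × 573) = 689626 / 73917 = 9.32973

9.330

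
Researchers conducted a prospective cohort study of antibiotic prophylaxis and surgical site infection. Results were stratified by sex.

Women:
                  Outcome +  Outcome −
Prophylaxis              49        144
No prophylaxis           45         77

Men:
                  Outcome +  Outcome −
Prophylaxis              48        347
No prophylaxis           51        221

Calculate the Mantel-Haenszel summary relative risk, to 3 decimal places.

0.667

RR_MH = Σ(aᵢ·n₀ᵢ/nᵢ) / Σ(cᵢ·n₁ᵢ/nᵢ), with n₁ᵢ = aᵢ+bᵢ (exposed), n₀ᵢ = cᵢ+dᵢ (unexposed), nᵢ = n₁ᵢ+n₀ᵢ.
Stratum 1 (Women): n₁ = 193, n₀ = 122, n = 315; a·n₀/n = 49·122/315 = 18.9778; c·n₁/n = 45·193/315 = 27.5714
Stratum 2 (Men): n₁ = 395, n₀ = 272, n = 667; a·n₀/n = 48·272/667 = 19.5742; c·n₁/n = 51·395/667 = 30.2024
RR_MH = (18.9778 + 19.5742) / (27.5714 + 30.2024) = 38.5520 / 57.7738 = 0.66729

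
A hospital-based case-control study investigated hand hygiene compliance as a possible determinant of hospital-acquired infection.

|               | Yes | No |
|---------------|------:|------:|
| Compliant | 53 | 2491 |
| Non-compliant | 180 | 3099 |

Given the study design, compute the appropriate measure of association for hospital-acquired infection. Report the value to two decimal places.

0.37

Cells: a = 53, b = 2491, c = 180, d = 3099.
This is a hospital-based case-control study: participants were sampled on outcome status, so risks in the source population cannot be estimated directly — relative risk is not valid here. The odds ratio is the appropriate measure.
OR = (a·d)/(b·c) = (53 × 3099) / (2491 × 180) = 164247 / 448380 = 0.36631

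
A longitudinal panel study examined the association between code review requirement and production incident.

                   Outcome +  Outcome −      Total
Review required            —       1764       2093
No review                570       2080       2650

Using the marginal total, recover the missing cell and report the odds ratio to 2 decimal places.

0.68

The missing cell is in the exposed row: 2093 − 1764 = 329.
So a = 329, b = 1764, c = 570, d = 2080.
OR = (a·d)/(b·c) = (329 × 2080) / (1764 × 570) = 684320 / 1005480 = 0.68059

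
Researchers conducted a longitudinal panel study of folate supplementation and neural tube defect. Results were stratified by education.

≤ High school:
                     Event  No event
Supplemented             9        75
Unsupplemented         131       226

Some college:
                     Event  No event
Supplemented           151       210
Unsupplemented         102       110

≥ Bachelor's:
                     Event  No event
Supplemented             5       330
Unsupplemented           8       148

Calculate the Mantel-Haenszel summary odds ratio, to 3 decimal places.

OR_MH = Σ(aᵢdᵢ/nᵢ) / Σ(bᵢcᵢ/nᵢ), where nᵢ is the stratum total.
Stratum 1 (≤ High school): n = 441; a·d/n = 9·226/441 = 4.6122; b·c/n = 75·131/441 = 22.2789
Stratum 2 (Some college): n = 573; a·d/n = 151·110/573 = 28.9878; b·c/n = 210·102/573 = 37.3822
Stratum 3 (≥ Bachelor's): n = 491; a·d/n = 5·148/491 = 1.5071; b·c/n = 330·8/491 = 5.3768
OR_MH = (4.6122 + 28.9878 + 1.5071) / (22.2789 + 37.3822 + 5.3768) = 35.1072 / 65.0379 = 0.53980

0.540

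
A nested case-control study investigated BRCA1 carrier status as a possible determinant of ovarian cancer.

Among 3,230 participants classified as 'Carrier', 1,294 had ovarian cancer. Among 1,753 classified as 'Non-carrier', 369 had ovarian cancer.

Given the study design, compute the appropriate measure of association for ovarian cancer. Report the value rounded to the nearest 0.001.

From the description: a = 1294, b = 1936, c = 369, d = 1384.
This is a nested case-control study: participants were sampled on outcome status, so risks in the source population cannot be estimated directly — relative risk is not valid here. The odds ratio is the appropriate measure.
OR = (a·d)/(b·c) = (1294 × 1384) / (1936 × 369) = 1790896 / 714384 = 2.50691

2.507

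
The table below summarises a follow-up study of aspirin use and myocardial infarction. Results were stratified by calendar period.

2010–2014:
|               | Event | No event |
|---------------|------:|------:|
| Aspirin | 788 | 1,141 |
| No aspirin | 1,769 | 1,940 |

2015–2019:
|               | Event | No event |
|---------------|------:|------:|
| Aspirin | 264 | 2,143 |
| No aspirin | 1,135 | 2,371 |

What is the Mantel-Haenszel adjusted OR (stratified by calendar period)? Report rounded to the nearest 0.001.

0.490

OR_MH = Σ(aᵢdᵢ/nᵢ) / Σ(bᵢcᵢ/nᵢ), where nᵢ is the stratum total.
Stratum 1 (2010–2014): n = 5638; a·d/n = 788·1940/5638 = 271.1458; b·c/n = 1141·1769/5638 = 358.0044
Stratum 2 (2015–2019): n = 5913; a·d/n = 264·2371/5913 = 105.8590; b·c/n = 2143·1135/5913 = 411.3487
OR_MH = (271.1458 + 105.8590) / (358.0044 + 411.3487) = 377.0048 / 769.3532 = 0.49003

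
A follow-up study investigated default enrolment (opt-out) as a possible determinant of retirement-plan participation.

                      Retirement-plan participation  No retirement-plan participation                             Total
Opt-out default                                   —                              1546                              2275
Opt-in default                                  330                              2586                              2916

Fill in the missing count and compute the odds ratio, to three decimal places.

The missing cell is in the exposed row: 2275 − 1546 = 729.
So a = 729, b = 1546, c = 330, d = 2586.
OR = (a·d)/(b·c) = (729 × 2586) / (1546 × 330) = 1885194 / 510180 = 3.69515

3.695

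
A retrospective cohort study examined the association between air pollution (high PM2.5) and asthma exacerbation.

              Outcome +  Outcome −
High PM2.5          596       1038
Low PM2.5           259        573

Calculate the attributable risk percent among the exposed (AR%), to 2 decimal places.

14.65

Cells: a = 596, b = 1038, c = 259, d = 573.
Risk in exposed = 596/1634 = 0.36475; risk in unexposed = 259/832 = 0.31130.
RR = 0.36475/0.31130 = 1.17170
AR% = (RR − 1)/RR × 100 = (1.17170 − 1)/1.17170 × 100 = 14.6542%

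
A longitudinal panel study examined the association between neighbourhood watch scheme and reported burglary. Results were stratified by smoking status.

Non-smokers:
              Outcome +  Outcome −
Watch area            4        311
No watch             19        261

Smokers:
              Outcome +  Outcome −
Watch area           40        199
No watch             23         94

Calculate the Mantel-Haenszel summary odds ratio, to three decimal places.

OR_MH = Σ(aᵢdᵢ/nᵢ) / Σ(bᵢcᵢ/nᵢ), where nᵢ is the stratum total.
Stratum 1 (Non-smokers): n = 595; a·d/n = 4·261/595 = 1.7546; b·c/n = 311·19/595 = 9.9311
Stratum 2 (Smokers): n = 356; a·d/n = 40·94/356 = 10.5618; b·c/n = 199·23/356 = 12.8567
OR_MH = (1.7546 + 10.5618) / (9.9311 + 12.8567) = 12.3164 / 22.7878 = 0.54048

0.540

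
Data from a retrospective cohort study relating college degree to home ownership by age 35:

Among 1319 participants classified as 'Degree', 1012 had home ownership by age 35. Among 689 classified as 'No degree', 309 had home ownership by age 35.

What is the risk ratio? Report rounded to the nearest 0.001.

From the description: a = 1012, b = 307, c = 309, d = 380.
Risk in exposed = 1012/1319 = 0.76725; risk in unexposed = 309/689 = 0.44848.
RR = 0.76725 / 0.44848 = 1.71079
The risk among the exposed is 1.71 times that among the unexposed.

1.711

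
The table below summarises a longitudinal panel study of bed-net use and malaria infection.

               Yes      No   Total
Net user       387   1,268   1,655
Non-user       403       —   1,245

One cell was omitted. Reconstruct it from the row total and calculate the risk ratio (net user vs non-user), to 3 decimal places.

The missing cell is in the unexposed row: 1245 − 403 = 842.
So a = 387, b = 1268, c = 403, d = 842.
RR = [a/(a+b)] / [c/(c+d)] = (387/1655) / (403/1245) = 0.23384/0.32369 = 0.72240

0.722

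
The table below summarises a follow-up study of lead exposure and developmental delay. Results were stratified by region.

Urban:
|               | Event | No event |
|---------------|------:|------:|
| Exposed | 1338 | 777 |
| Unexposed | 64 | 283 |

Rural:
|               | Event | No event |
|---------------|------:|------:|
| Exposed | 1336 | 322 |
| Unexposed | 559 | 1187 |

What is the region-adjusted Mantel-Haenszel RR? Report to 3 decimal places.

RR_MH = Σ(aᵢ·n₀ᵢ/nᵢ) / Σ(cᵢ·n₁ᵢ/nᵢ), with n₁ᵢ = aᵢ+bᵢ (exposed), n₀ᵢ = cᵢ+dᵢ (unexposed), nᵢ = n₁ᵢ+n₀ᵢ.
Stratum 1 (Urban): n₁ = 2115, n₀ = 347, n = 2462; a·n₀/n = 1338·347/2462 = 188.5808; c·n₁/n = 64·2115/2462 = 54.9797
Stratum 2 (Rural): n₁ = 1658, n₀ = 1746, n = 3404; a·n₀/n = 1336·1746/3404 = 685.2691; c·n₁/n = 559·1658/3404 = 272.2744
RR_MH = (188.5808 + 685.2691) / (54.9797 + 272.2744) = 873.8499 / 327.2541 = 2.67025

2.670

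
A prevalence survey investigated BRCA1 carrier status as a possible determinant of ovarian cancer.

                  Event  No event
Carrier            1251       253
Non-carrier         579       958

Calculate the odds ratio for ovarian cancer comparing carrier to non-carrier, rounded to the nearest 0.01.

8.18

Cells: a = 1251, b = 253, c = 579, d = 958.
OR = (a·d)/(b·c) = (1251 × 958) / (253 × 579) = 1198458 / 146487 = 8.18133
The odds of ovarian cancer are about 8.18 times as high in the carrier group.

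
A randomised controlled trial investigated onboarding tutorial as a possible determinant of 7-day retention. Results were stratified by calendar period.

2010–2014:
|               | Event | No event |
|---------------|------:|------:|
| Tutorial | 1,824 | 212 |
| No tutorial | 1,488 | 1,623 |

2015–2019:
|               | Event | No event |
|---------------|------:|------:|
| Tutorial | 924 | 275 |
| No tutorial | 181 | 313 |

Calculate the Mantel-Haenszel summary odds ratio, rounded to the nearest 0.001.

8.226

OR_MH = Σ(aᵢdᵢ/nᵢ) / Σ(bᵢcᵢ/nᵢ), where nᵢ is the stratum total.
Stratum 1 (2010–2014): n = 5147; a·d/n = 1824·1623/5147 = 575.1607; b·c/n = 212·1488/5147 = 61.2893
Stratum 2 (2015–2019): n = 1693; a·d/n = 924·313/1693 = 170.8281; b·c/n = 275·181/1693 = 29.4005
OR_MH = (575.1607 + 170.8281) / (61.2893 + 29.4005) = 745.9888 / 90.6898 = 8.22572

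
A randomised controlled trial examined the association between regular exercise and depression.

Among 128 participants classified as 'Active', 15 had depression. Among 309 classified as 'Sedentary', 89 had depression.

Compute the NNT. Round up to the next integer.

6

Risk in treated group = 15/128 = 0.11719; risk in control = 89/309 = 0.28803.
Absolute risk reduction = 0.28803 − 0.11719 = 0.17084
NNT = 1 / ARR = 1 / 0.17084 = 5.853 → round up → 6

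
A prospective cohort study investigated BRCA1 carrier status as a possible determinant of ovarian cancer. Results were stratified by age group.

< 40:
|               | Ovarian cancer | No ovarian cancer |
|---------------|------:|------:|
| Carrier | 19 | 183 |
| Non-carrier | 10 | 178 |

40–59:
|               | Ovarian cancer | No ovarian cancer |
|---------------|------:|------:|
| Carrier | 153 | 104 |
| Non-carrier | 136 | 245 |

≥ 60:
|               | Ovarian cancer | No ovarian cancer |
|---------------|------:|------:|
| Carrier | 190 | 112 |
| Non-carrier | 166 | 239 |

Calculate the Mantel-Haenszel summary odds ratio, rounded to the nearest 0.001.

2.477

OR_MH = Σ(aᵢdᵢ/nᵢ) / Σ(bᵢcᵢ/nᵢ), where nᵢ is the stratum total.
Stratum 1 (< 40): n = 390; a·d/n = 19·178/390 = 8.6718; b·c/n = 183·10/390 = 4.6923
Stratum 2 (40–59): n = 638; a·d/n = 153·245/638 = 58.7539; b·c/n = 104·136/638 = 22.1693
Stratum 3 (≥ 60): n = 707; a·d/n = 190·239/707 = 64.2291; b·c/n = 112·166/707 = 26.2970
OR_MH = (8.6718 + 58.7539 + 64.2291) / (4.6923 + 22.1693 + 26.2970) = 131.6549 / 53.1586 = 2.47664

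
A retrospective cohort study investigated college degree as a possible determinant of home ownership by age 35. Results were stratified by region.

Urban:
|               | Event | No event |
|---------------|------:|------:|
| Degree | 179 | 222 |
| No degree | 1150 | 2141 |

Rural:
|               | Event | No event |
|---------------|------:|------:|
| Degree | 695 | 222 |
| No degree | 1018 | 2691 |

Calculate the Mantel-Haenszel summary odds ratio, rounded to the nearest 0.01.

4.31

OR_MH = Σ(aᵢdᵢ/nᵢ) / Σ(bᵢcᵢ/nᵢ), where nᵢ is the stratum total.
Stratum 1 (Urban): n = 3692; a·d/n = 179·2141/3692 = 103.8025; b·c/n = 222·1150/3692 = 69.1495
Stratum 2 (Rural): n = 4626; a·d/n = 695·2691/4626 = 404.2899; b·c/n = 222·1018/4626 = 48.8534
OR_MH = (103.8025 + 404.2899) / (69.1495 + 48.8534) = 508.0924 / 118.0029 = 4.30576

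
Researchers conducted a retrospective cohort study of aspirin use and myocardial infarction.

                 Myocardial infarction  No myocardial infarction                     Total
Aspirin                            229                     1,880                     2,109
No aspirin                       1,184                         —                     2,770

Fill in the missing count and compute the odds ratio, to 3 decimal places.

0.163

The missing cell is in the unexposed row: 2770 − 1184 = 1586.
So a = 229, b = 1880, c = 1184, d = 1586.
OR = (a·d)/(b·c) = (229 × 1586) / (1880 × 1184) = 363194 / 2225920 = 0.16317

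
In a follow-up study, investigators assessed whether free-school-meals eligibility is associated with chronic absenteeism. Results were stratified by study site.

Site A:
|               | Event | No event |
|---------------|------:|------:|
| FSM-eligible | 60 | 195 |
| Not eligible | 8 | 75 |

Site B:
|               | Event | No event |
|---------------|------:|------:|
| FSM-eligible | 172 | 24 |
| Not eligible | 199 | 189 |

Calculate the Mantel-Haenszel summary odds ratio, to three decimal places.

OR_MH = Σ(aᵢdᵢ/nᵢ) / Σ(bᵢcᵢ/nᵢ), where nᵢ is the stratum total.
Stratum 1 (Site A): n = 338; a·d/n = 60·75/338 = 13.3136; b·c/n = 195·8/338 = 4.6154
Stratum 2 (Site B): n = 584; a·d/n = 172·189/584 = 55.6644; b·c/n = 24·199/584 = 8.1781
OR_MH = (13.3136 + 55.6644) / (4.6154 + 8.1781) = 68.9780 / 12.7935 = 5.39166

5.392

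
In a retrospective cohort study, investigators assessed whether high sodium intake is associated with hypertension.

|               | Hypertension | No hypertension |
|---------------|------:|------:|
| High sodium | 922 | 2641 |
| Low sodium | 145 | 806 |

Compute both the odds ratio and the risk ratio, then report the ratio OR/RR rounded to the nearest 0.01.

Cells: a = 922, b = 2641, c = 145, d = 806.
OR = (922·806)/(2641·145) = 743132/382945 = 1.94057
Risk in exposed = 922/3563 = 0.25877; risk in unexposed = 145/951 = 0.15247; RR = 1.69718
OR/RR = 1.94057 / 1.69718 = 1.14341
The outcome is not rare, so the OR lies further from 1 than the RR.

1.14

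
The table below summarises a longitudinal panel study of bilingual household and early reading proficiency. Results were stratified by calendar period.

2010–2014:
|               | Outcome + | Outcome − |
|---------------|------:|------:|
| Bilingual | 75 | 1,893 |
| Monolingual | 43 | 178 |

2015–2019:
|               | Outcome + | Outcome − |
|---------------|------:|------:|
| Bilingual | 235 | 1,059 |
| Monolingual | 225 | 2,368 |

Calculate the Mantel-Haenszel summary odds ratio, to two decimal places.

1.52

OR_MH = Σ(aᵢdᵢ/nᵢ) / Σ(bᵢcᵢ/nᵢ), where nᵢ is the stratum total.
Stratum 1 (2010–2014): n = 2189; a·d/n = 75·178/2189 = 6.0987; b·c/n = 1893·43/2189 = 37.1855
Stratum 2 (2015–2019): n = 3887; a·d/n = 235·2368/3887 = 143.1644; b·c/n = 1059·225/3887 = 61.3005
OR_MH = (6.0987 + 143.1644) / (37.1855 + 61.3005) = 149.2631 / 98.4860 = 1.51558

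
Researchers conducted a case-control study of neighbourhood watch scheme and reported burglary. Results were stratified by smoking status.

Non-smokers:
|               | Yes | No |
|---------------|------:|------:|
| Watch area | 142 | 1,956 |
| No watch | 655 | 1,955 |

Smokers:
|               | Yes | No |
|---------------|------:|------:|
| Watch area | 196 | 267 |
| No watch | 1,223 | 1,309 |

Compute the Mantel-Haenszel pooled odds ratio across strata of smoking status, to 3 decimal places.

OR_MH = Σ(aᵢdᵢ/nᵢ) / Σ(bᵢcᵢ/nᵢ), where nᵢ is the stratum total.
Stratum 1 (Non-smokers): n = 4708; a·d/n = 142·1955/4708 = 58.9656; b·c/n = 1956·655/4708 = 272.1283
Stratum 2 (Smokers): n = 2995; a·d/n = 196·1309/2995 = 85.6641; b·c/n = 267·1223/2995 = 109.0287
OR_MH = (58.9656 + 85.6641) / (272.1283 + 109.0287) = 144.6297 / 381.1570 = 0.37945

0.379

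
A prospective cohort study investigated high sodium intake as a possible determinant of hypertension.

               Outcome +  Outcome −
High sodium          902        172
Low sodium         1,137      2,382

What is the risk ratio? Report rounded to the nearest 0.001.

Cells: a = 902, b = 172, c = 1137, d = 2382.
Risk in exposed = 902/1074 = 0.83985; risk in unexposed = 1137/3519 = 0.32310.
RR = 0.83985 / 0.32310 = 2.59933
The risk among the exposed is 2.60 times that among the unexposed.

2.599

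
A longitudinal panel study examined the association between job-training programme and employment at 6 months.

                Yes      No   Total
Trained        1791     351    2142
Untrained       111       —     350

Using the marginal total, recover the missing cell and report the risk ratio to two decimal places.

2.64

The missing cell is in the unexposed row: 350 − 111 = 239.
So a = 1791, b = 351, c = 111, d = 239.
RR = [a/(a+b)] / [c/(c+d)] = (1791/2142) / (111/350) = 0.83613/0.31714 = 2.63646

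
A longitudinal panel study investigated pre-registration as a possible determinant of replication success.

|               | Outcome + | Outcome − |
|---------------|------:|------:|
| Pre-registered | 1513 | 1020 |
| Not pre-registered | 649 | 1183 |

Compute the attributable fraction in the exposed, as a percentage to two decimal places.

Cells: a = 1513, b = 1020, c = 649, d = 1183.
Risk in exposed = 1513/2533 = 0.59732; risk in unexposed = 649/1832 = 0.35426.
RR = 0.59732/0.35426 = 1.68610
AR% = (RR − 1)/RR × 100 = (1.68610 − 1)/1.68610 × 100 = 40.6917%

40.69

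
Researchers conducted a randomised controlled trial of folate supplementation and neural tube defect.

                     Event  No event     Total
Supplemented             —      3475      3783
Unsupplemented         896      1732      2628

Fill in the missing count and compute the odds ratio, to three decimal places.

The missing cell is in the exposed row: 3783 − 3475 = 308.
So a = 308, b = 3475, c = 896, d = 1732.
OR = (a·d)/(b·c) = (308 × 1732) / (3475 × 896) = 533456 / 3113600 = 0.17133

0.171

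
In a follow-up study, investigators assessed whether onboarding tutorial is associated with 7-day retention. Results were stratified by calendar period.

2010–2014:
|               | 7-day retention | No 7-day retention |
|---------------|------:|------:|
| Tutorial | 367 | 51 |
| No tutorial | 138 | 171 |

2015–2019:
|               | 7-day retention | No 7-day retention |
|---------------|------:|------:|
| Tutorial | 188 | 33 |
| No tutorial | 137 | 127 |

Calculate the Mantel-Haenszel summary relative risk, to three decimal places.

1.822

RR_MH = Σ(aᵢ·n₀ᵢ/nᵢ) / Σ(cᵢ·n₁ᵢ/nᵢ), with n₁ᵢ = aᵢ+bᵢ (exposed), n₀ᵢ = cᵢ+dᵢ (unexposed), nᵢ = n₁ᵢ+n₀ᵢ.
Stratum 1 (2010–2014): n₁ = 418, n₀ = 309, n = 727; a·n₀/n = 367·309/727 = 155.9876; c·n₁/n = 138·418/727 = 79.3453
Stratum 2 (2015–2019): n₁ = 221, n₀ = 264, n = 485; a·n₀/n = 188·264/485 = 102.3340; c·n₁/n = 137·221/485 = 62.4268
RR_MH = (155.9876 + 102.3340) / (79.3453 + 62.4268) = 258.3216 / 141.7721 = 1.82209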